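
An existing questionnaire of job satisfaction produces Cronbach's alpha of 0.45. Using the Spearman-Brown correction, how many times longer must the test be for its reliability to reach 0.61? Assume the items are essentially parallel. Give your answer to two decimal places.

1.91

n = 0.61(1 − 0.45) / [0.45(1 − 0.61)]
  = 0.3355 / 0.1755 = 1.9117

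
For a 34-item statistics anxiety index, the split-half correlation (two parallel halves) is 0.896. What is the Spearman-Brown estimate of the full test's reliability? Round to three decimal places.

The full test is twice the length of either half (n = 2).
r_full = 2(0.896) / (1 + 0.896)
r_full = 1.7920 / 1.8960 ≈ 0.9451

0.945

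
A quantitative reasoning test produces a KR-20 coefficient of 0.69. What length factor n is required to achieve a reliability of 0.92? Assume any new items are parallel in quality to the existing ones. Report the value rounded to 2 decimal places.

5.17

Rearranging the Spearman-Brown formula for n,
n = r*(1 − r) / [ r (1 − r*) ]
n = 0.92 × (1 − 0.69) / [ 0.69 × (1 − 0.92) ]
  = 0.2852 / 0.0552 = 5.1667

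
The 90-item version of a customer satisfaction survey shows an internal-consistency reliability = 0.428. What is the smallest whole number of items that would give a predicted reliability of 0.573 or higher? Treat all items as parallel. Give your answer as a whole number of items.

162

n = 0.573 × (1 − 0.428) / [ 0.428 × (1 − 0.573) ]
  = 0.327756 / 0.182756 = 1.7934
1.7934 × 90 = 161.41 → 162 items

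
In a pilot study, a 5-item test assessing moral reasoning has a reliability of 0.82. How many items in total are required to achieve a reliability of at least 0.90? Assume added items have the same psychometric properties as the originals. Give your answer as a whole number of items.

10

Invert Spearman-Brown to solve for n:
n = r*(1 − r) / [ r (1 − r*) ]
n = 0.90(1 − 0.82) / [0.82(1 − 0.90)]
n = 0.1620 / 0.0820 ≈ 1.9756
So the test needs 1.9756 × 5 ≈ 9.88 items; rounding up, 10.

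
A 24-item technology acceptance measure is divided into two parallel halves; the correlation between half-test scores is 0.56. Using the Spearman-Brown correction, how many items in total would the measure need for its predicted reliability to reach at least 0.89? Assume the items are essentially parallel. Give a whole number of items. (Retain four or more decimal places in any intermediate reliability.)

77

r_full = 2(0.56)/(1 + 0.56) = 0.7179
Solve Spearman-Brown for n: n = 0.89(1 − 0.7179) / [0.7179(1 − 0.89)] = 3.1793
Required items = 3.1793 × 24 = 76.30, so 77 items.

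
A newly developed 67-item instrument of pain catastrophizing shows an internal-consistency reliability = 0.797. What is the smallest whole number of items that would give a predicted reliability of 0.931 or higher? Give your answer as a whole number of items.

Rearranging the Spearman-Brown formula for n,
n = r_target (1 − r_old) / [ r_old (1 − r_target) ]
n = [0.931 × 0.203] / [0.797 × 0.069]
n = 0.188993 / 0.054993 ≈ 3.4367
Items needed = n × 67 = 3.4367 × 67 ≈ 230.26 → round up to 231

231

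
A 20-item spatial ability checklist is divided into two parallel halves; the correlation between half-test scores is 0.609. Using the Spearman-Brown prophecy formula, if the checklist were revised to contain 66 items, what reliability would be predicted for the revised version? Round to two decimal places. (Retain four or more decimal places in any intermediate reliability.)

Spearman-Brown correction (n = 2): r_full = 2·0.609/(1 + 0.609) = 0.7570
Length factor from 20 to 66 items: n = 66/20 = 3.3000
r_new = n·r_full / (1 + (n − 1)·r_full) = 2.4981 / 2.7411 ≈ 0.9113

0.91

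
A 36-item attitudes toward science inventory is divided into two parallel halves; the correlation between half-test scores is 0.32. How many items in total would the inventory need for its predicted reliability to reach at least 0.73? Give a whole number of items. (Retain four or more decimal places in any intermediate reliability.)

104

Corrected full-test reliability: r_full = 2 × 0.32 / (1 + 0.32) ≈ 0.4848
n = r_tgt(1 − r_full) / [r_full(1 − r_tgt)] = 0.73 × 0.5152 / (0.4848 × 0.27) ≈ 2.8732
Items = 2.8732 × 36 ≈ 103.44 → 104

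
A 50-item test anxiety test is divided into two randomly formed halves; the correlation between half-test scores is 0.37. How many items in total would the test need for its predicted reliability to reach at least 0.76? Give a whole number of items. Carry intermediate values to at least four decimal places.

135

r_full = 2(0.37)/(1 + 0.37) = 0.5401
Solve Spearman-Brown for n: n = 0.76(1 − 0.5401) / [0.5401(1 − 0.76)] = 2.6964
Required items = 2.6964 × 50 = 134.82, so 135 items.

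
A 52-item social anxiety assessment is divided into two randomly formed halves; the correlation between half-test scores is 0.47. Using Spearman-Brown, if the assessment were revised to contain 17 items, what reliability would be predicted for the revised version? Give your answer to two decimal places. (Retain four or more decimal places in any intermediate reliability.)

First correct the split-half correlation to full-test reliability: r_full = 2 × 0.47 / (1 + 0.47) ≈ 0.6395
Length factor from 52 to 17 items: n = 17/52 = 0.3269
r_new = n·r_full / (1 + (n − 1)·r_full) = 0.2091 / 0.5696 ≈ 0.3671

0.37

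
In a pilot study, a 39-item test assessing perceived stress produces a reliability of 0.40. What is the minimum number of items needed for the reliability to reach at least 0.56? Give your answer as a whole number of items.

Rearranging the Spearman-Brown formula for n,
n = r*(1 − r) / [ r (1 − r*) ]
n = 0.56(1 − 0.40) / [0.40(1 − 0.56)]
n = 0.3360 / 0.1760 ≈ 1.9091
So the test needs 1.9091 × 39 ≈ 74.45 items; rounding up, 75.

75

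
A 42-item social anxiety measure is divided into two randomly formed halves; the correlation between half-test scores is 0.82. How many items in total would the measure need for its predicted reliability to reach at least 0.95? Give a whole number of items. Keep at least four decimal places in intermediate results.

r_full = 2(0.82)/(1 + 0.82) = 0.9011
n = r_tgt(1 − r_full) / [r_full(1 − r_tgt)] = 0.95 × 0.0989 / (0.9011 × 0.05) ≈ 2.0853
Required items = 2.0853 × 42 = 87.58, so 88 items.

88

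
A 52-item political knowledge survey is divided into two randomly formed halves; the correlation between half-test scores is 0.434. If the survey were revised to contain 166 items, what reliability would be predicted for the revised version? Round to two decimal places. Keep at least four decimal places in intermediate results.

Spearman-Brown correction (n = 2): r_full = 2·0.434/(1 + 0.434) = 0.6053
Then adjust to 166 items: n = 166/52 = 3.1923
r_new = n·r_full / (1 + (n − 1)·r_full) = 1.9323 / 2.3270 ≈ 0.8304

0.83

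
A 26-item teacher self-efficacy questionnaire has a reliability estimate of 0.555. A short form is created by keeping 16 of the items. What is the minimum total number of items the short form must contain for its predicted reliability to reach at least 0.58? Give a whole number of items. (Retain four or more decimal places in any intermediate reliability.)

29

Short-form reliability: n = 16/26 = 0.6154; r_16 = n·r/(1+(n−1)r) ≈ 0.4342
Length factor from the short form to reach 0.58: n' = 0.58(1 − 0.4342) / [0.4342(1 − 0.58)] ≈ 1.7995
Items = 1.7995 × 16 ≈ 28.79 → 29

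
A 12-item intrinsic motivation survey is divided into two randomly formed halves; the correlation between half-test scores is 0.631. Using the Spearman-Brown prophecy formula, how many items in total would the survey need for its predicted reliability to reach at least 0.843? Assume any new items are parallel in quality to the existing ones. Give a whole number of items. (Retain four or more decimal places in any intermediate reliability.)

Corrected full-test reliability: r_full = 2 × 0.631 / (1 + 0.631) ≈ 0.7738
n = r_tgt(1 − r_full) / [r_full(1 − r_tgt)] = 0.843 × 0.2262 / (0.7738 × 0.157) ≈ 1.5696
Required items = 1.5696 × 12 = 18.84, so 19 items.

19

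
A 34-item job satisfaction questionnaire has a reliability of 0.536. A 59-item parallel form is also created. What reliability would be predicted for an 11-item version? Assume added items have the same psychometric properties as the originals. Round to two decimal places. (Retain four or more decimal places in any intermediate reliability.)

Only the ratio of lengths matters: n = 11/34 = 0.3235
r_{11} = n·r / (1 + (n − 1)·r) = 0.1734 / 0.6374 ≈ 0.2720

0.27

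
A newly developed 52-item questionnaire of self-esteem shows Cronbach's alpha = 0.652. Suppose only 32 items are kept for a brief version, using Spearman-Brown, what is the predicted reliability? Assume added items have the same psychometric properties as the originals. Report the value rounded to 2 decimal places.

0.54

The new length is 32/52 = 0.6154 times the old.
r_new = (0.6154 × 0.652) / (1 + (0.6154 − 1) × 0.652)
r_new = 0.4012 / 0.7492 ≈ 0.5355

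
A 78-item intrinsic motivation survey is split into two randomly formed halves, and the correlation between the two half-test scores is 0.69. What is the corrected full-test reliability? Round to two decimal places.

Apply the Spearman-Brown correction with n = 2:
r_full = 2(0.69) / (1 + 0.69)
r_full = 1.3800 / 1.6900 ≈ 0.8166

0.82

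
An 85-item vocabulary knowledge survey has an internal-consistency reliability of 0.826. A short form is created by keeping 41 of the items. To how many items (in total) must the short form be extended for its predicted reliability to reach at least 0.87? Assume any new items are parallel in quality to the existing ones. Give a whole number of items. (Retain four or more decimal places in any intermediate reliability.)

First, r for the 41-item form: n = 41/85 = 0.4824, so r_41 = 0.4824·0.826/(1 + (0.4824 − 1)·0.826) = 0.6960
Then solve for n' with r_old = 0.6960, r_target = 0.87: n' = 0.87(1 − 0.6960)/[0.6960(1 − 0.87)] = 2.9231
Total items = 2.9231 × 41 = 119.85, rounded up to 120.

120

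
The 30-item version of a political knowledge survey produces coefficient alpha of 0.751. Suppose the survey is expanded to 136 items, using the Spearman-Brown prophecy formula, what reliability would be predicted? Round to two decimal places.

0.93

Length ratio n = 136/30 = 4.5333
r_new = (4.5333 × 0.751) / (1 + (4.5333 − 1) × 0.751)
r_new = 3.4045 / 3.6535 ≈ 0.9318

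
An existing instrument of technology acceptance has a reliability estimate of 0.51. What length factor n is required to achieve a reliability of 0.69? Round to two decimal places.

2.14

Rearranging the Spearman-Brown formula for n,
n = r_target (1 − r_old) / [ r_old (1 − r_target) ]
n = [0.69 × 0.49] / [0.51 × 0.31]
n = 0.3381 / 0.1581 ≈ 2.1385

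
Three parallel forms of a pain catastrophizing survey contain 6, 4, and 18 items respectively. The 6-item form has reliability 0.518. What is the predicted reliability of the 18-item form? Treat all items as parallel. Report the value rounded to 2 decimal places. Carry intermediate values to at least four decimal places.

Only the ratio of lengths matters: n = 18/6 = 3.0000
r_{18} = n·r / (1 + (n − 1)·r) = 1.5540 / 2.0360 ≈ 0.7633

0.76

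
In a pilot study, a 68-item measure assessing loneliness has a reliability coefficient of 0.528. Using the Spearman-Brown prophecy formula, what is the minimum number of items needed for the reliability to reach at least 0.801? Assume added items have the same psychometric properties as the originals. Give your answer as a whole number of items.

245

Invert Spearman-Brown to solve for n:
n = r_target (1 − r_old) / [ r_old (1 − r_target) ]
n = 0.801 × (1 − 0.528) / [ 0.528 × (1 − 0.801) ]
n = 0.378072 / 0.105072 ≈ 3.5982
So the test needs 3.5982 × 68 ≈ 244.68 items; rounding up, 245.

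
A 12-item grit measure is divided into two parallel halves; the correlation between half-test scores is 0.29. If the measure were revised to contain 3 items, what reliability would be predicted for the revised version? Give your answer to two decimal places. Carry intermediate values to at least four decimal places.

0.17

First correct the split-half correlation to full-test reliability: r_full = 2 × 0.29 / (1 + 0.29) ≈ 0.4496
Length factor from 12 to 3 items: n = 3/12 = 0.2500
r_new = n·r_full / (1 + (n − 1)·r_full) = 0.1124 / 0.6628 ≈ 0.1696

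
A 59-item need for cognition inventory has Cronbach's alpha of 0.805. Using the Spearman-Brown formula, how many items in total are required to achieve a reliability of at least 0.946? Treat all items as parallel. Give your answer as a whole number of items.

n = 0.946(1 − 0.805) / [0.805(1 − 0.946)]
n = 0.184470 / 0.043470 ≈ 4.2436
So the test needs 4.2436 × 59 ≈ 250.37 items; rounding up, 251.

251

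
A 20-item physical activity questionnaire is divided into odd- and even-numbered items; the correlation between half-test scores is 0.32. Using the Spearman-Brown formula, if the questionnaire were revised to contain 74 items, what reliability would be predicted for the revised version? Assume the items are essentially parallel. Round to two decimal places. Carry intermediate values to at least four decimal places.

0.78

Spearman-Brown correction (n = 2): r_full = 2·0.32/(1 + 0.32) = 0.4848
Then adjust to 74 items: n = 74/20 = 3.7000
r_new = n·r_full / (1 + (n − 1)·r_full) = 1.7938 / 2.3090 ≈ 0.7769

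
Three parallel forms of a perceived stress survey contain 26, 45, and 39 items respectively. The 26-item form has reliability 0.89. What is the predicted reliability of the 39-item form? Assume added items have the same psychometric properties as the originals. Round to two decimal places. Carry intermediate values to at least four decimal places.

0.92

The 45-item form is not needed; work directly from the 26-item form with n = 39/26 = 1.5000.
r_{39} = n·r / (1 + (n − 1)·r) = 1.3350 / 1.4450 ≈ 0.9239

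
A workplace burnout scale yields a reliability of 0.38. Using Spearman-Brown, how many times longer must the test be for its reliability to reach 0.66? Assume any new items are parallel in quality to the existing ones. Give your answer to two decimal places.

Rearranging the Spearman-Brown formula for n,
n = r_target (1 − r_old) / [ r_old (1 − r_target) ]
n = 0.66 × (1 − 0.38) / [ 0.38 × (1 − 0.66) ]
n = 0.4092 / 0.1292 ≈ 3.1672

3.17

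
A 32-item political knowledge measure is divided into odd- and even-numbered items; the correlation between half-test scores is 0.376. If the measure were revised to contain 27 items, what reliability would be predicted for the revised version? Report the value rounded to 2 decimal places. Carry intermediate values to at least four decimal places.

First correct the split-half correlation to full-test reliability: r_full = 2 × 0.376 / (1 + 0.376) ≈ 0.5465
Length factor from 32 to 27 items: n = 27/32 = 0.8438
r_new = n·r_full / (1 + (n − 1)·r_full) = 0.4611 / 0.9146 ≈ 0.5042

0.50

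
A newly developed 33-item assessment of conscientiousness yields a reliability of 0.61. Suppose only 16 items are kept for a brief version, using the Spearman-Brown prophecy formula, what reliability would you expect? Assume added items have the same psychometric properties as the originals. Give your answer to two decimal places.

0.43

Length ratio n = 16/33 = 0.4848
Apply the Spearman-Brown prophecy formula, r' = nr / [1 + (n − 1)r]:
r_new = 0.4848·0.61 / [1 + (0.4848 − 1)·0.61]
r_new = 0.2957 / 0.6857 ≈ 0.4312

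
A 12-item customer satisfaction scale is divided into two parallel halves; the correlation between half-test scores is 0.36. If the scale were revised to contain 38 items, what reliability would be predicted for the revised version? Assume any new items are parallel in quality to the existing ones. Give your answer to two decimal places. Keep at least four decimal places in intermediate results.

0.78

Spearman-Brown correction (n = 2): r_full = 2·0.36/(1 + 0.36) = 0.5294
Then adjust to 38 items: n = 38/12 = 3.1667
r_new = n·r_full / (1 + (n − 1)·r_full) = 1.6765 / 2.1471 ≈ 0.7808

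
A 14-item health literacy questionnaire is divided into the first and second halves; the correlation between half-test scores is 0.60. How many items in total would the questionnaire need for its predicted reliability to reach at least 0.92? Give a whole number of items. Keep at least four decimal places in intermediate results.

54

r_full = 2(0.60)/(1 + 0.60) = 0.7500
Solve Spearman-Brown for n: n = 0.92(1 − 0.7500) / [0.7500(1 − 0.92)] = 3.8333
Items = 3.8333 × 14 ≈ 53.67 → 54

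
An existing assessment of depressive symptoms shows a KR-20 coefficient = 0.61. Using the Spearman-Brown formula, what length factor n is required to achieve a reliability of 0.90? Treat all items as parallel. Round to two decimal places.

n = [0.90 × 0.39] / [0.61 × 0.10]
  = 0.3510 / 0.0610 = 5.7541

5.75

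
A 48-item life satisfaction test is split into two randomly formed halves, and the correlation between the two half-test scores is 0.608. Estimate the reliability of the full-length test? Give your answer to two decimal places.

r_full = 2(0.608) / (1 + 0.608)
       = 1.2160 / 1.6080 = 0.7562

0.76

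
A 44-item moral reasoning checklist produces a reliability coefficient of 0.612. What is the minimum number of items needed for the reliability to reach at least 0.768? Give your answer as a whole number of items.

Rearranging the Spearman-Brown formula for n,
n = r_target (1 − r_old) / [ r_old (1 − r_target) ]
n = [0.768 × 0.388] / [0.612 × 0.232]
n = 0.297984 / 0.141984 ≈ 2.0987
2.0987 × 44 = 92.34 → 93 items

93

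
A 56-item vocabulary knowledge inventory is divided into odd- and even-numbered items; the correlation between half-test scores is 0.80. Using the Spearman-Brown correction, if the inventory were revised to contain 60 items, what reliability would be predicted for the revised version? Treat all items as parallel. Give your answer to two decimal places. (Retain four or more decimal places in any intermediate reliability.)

0.90

Full-test reliability from the split-half r: r_full = 2(0.80)/(1 + 0.80) = 0.8889
Then adjust to 60 items: n = 60/56 = 1.0714
r_new = n·r_full / (1 + (n − 1)·r_full) = 0.9524 / 1.0635 ≈ 0.8955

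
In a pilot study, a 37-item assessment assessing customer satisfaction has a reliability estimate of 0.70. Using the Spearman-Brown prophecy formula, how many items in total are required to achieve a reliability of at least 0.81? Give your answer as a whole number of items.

n = 0.81(1 − 0.70) / [0.70(1 − 0.81)]
n = 0.2430 / 0.1330 ≈ 1.8271
Items needed = n × 37 = 1.8271 × 37 ≈ 67.60 → round up to 68

68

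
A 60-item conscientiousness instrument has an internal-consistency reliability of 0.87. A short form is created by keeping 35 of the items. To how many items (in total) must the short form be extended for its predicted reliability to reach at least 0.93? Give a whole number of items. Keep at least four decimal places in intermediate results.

120

Short-form reliability: n = 35/60 = 0.5833; r_35 = n·r/(1+(n−1)r) ≈ 0.7961
Length factor from the short form to reach 0.93: n' = 0.93(1 − 0.7961) / [0.7961(1 − 0.93)] ≈ 3.4028
Total items = 3.4028 × 35 = 119.10, rounded up to 120.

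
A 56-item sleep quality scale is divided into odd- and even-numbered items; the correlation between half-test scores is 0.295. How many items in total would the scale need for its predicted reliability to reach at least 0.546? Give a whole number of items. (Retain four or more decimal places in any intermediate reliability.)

Corrected full-test reliability: r_full = 2 × 0.295 / (1 + 0.295) ≈ 0.4556
n = r_tgt(1 − r_full) / [r_full(1 − r_tgt)] = 0.546 × 0.5444 / (0.4556 × 0.454) ≈ 1.4370
Required items = 1.4370 × 56 = 80.47, so 81 items.

81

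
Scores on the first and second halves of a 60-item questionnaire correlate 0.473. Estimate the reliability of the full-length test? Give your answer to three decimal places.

0.642

r_full = 2(0.473) / (1 + 0.473)
       = 0.9460 / 1.4730 = 0.6422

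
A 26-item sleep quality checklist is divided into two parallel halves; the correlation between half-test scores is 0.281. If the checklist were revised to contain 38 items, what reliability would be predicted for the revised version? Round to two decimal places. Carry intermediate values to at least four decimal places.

0.53

Spearman-Brown correction (n = 2): r_full = 2·0.281/(1 + 0.281) = 0.4387
Length factor from 26 to 38 items: n = 38/26 = 1.4615
r_new = n·r_full / (1 + (n − 1)·r_full) = 0.6412 / 1.2025 ≈ 0.5332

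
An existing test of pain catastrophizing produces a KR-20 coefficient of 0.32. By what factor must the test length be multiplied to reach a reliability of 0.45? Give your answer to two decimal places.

1.74

Invert Spearman-Brown to solve for n:
n = r_target (1 − r_old) / [ r_old (1 − r_target) ]
n = 0.45 × (1 − 0.32) / [ 0.32 × (1 − 0.45) ]
  = 0.3060 / 0.1760 = 1.7386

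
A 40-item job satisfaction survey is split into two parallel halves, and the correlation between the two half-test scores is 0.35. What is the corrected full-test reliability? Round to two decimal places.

The full test is twice the length of either half (n = 2).
r_full = 2r_hh / (1 + r_hh) = 2 × 0.35 / (1 + 0.35)
       = 0.7000 / 1.3500 = 0.5185

0.52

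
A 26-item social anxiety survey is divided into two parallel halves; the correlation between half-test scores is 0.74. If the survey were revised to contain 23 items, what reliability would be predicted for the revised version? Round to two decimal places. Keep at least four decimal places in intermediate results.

0.83

Spearman-Brown correction (n = 2): r_full = 2·0.74/(1 + 0.74) = 0.8506
Then adjust to 23 items: n = 23/26 = 0.8846
r_new = n·r_full / (1 + (n − 1)·r_full) = 0.7524 / 0.9018 ≈ 0.8343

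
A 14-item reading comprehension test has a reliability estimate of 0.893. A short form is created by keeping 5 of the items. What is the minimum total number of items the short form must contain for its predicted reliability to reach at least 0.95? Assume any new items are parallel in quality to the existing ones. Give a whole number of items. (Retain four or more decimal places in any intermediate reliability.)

32

Short-form reliability: n = 5/14 = 0.3571; r_5 = n·r/(1+(n−1)r) ≈ 0.7488
Then solve for n' with r_old = 0.7488, r_target = 0.95: n' = 0.95(1 − 0.7488)/[0.7488(1 − 0.95)] = 6.3739
Items = 6.3739 × 5 ≈ 31.87 → 32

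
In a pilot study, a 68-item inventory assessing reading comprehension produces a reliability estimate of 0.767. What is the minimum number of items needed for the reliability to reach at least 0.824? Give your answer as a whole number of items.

Invert Spearman-Brown to solve for n:
n = r*(1 − r) / [ r (1 − r*) ]
n = 0.824 × (1 − 0.767) / [ 0.767 × (1 − 0.824) ]
n = 0.191992 / 0.134992 ≈ 1.4222
So the test needs 1.4222 × 68 ≈ 96.71 items; rounding up, 97.

97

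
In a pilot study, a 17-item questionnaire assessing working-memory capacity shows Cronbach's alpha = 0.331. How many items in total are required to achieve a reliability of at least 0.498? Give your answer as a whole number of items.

35

n = [0.498 × 0.669] / [0.331 × 0.502]
  = 0.333162 / 0.166162 = 2.0050
2.0050 × 17 = 34.09 → 35 items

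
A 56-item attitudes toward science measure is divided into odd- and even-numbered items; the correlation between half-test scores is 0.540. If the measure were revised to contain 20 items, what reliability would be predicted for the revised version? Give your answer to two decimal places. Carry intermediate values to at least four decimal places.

0.46

Full-test reliability from the split-half r: r_full = 2(0.540)/(1 + 0.540) = 0.7013
Then adjust to 20 items: n = 20/56 = 0.3571
r_new = n·r_full / (1 + (n − 1)·r_full) = 0.2504 / 0.5491 ≈ 0.4560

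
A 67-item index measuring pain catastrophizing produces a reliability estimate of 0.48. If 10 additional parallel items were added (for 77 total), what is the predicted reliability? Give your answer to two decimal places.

0.51

The new length is 77/67 = 1.1493 times the old.
r_new = 1.1493·0.48 / [1 + (1.1493 − 1)·0.48]
     = 0.5517 / 1.0717 = 0.5148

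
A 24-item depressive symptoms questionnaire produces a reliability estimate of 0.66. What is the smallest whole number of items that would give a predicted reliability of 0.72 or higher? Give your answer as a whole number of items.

Spearman-Brown solved for the length factor n:
n = r*(1 − r) / [ r (1 − r*) ]
n = 0.72 × (1 − 0.66) / [ 0.66 × (1 − 0.72) ]
n = 0.2448 / 0.1848 ≈ 1.3247
So the test needs 1.3247 × 24 ≈ 31.79 items; rounding up, 32.

32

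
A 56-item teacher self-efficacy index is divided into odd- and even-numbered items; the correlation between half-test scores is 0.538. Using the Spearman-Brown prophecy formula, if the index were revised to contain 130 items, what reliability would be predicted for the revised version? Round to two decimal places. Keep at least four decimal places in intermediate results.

Full-test reliability from the split-half r: r_full = 2(0.538)/(1 + 0.538) = 0.6996
Length factor from 56 to 130 items: n = 130/56 = 2.3214
r_new = n·r_full / (1 + (n − 1)·r_full) = 1.6241 / 1.9245 ≈ 0.8439

0.84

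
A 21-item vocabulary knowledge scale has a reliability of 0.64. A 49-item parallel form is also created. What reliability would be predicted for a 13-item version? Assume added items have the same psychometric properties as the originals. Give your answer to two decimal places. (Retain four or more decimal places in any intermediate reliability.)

0.52

The 49-item form is not needed; work directly from the 21-item form with n = 13/21 = 0.6190.
r_{13} = n·r / (1 + (n − 1)·r) = 0.3962 / 0.7562 ≈ 0.5239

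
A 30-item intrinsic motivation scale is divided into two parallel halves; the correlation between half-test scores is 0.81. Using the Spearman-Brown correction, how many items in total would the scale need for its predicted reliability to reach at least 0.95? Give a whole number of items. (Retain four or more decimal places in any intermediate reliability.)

Corrected full-test reliability: r_full = 2 × 0.81 / (1 + 0.81) ≈ 0.8950
Solve Spearman-Brown for n: n = 0.95(1 − 0.8950) / [0.8950(1 − 0.95)] = 2.2291
Required items = 2.2291 × 30 = 66.87, so 67 items.

67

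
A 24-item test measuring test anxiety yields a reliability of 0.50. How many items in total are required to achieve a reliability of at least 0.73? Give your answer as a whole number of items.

65

n = 0.73(1 − 0.50) / [0.50(1 − 0.73)]
  = 0.3650 / 0.1350 = 2.7037
So the test needs 2.7037 × 24 ≈ 64.89 items; rounding up, 65.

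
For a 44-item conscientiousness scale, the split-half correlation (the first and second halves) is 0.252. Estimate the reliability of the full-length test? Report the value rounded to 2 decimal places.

r_full = 2(0.252) / (1 + 0.252)
       = 0.5040 / 1.2520 = 0.4026

0.40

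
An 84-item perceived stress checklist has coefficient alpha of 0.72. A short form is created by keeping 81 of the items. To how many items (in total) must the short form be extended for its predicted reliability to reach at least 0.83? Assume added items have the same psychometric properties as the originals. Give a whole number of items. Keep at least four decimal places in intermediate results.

160

Short-form reliability: n = 81/84 = 0.9643; r_81 = n·r/(1+(n−1)r) ≈ 0.7126
Then solve for n' with r_old = 0.7126, r_target = 0.83: n' = 0.83(1 − 0.7126)/[0.7126(1 − 0.83)] = 1.9691
Items = 1.9691 × 81 ≈ 159.50 → 160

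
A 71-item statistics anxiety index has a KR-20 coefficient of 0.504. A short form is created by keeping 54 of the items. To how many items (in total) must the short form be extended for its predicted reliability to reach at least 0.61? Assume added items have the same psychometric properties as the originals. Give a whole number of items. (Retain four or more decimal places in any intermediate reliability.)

110

Short-form reliability: n = 54/71 = 0.7606; r_54 = n·r/(1+(n−1)r) ≈ 0.4359
Length factor from the short form to reach 0.61: n' = 0.61(1 − 0.4359) / [0.4359(1 − 0.61)] ≈ 2.0241
Items = 2.0241 × 54 ≈ 109.30 → 110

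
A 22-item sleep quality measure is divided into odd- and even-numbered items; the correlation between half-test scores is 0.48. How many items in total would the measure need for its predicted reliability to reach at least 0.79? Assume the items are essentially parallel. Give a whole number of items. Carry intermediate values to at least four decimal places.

45

Corrected full-test reliability: r_full = 2 × 0.48 / (1 + 0.48) ≈ 0.6486
Solve Spearman-Brown for n: n = 0.79(1 − 0.6486) / [0.6486(1 − 0.79)] = 2.0381
Required items = 2.0381 × 22 = 44.84, so 45 items.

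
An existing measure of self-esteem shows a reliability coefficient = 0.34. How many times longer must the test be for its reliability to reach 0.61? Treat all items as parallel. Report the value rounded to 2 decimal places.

3.04

Invert Spearman-Brown to solve for n:
n = r_target (1 − r_old) / [ r_old (1 − r_target) ]
n = [0.61 × 0.66] / [0.34 × 0.39]
n = 0.4026 / 0.1326 ≈ 3.0362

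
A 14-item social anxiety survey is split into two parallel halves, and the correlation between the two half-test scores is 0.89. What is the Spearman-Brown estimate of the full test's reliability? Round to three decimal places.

r_full = 2(0.89) / (1 + 0.89)
       = 1.7800 / 1.8900 = 0.9418

0.942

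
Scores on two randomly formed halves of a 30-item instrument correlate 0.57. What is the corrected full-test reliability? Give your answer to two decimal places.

Each half is half the length of the full test, so the full test is n = 2 times a half.
r_full = 2(0.57) / (1 + 0.57)
       = 1.1400 / 1.5700 = 0.7261

0.73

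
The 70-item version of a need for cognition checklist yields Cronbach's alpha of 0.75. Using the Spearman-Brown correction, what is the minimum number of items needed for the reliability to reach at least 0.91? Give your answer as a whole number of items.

Invert Spearman-Brown to solve for n:
n = r_target (1 − r_old) / [ r_old (1 − r_target) ]
n = 0.91(1 − 0.75) / [0.75(1 − 0.91)]
n = 0.2275 / 0.0675 ≈ 3.3704
Items needed = n × 70 = 3.3704 × 70 ≈ 235.93 → round up to 236

236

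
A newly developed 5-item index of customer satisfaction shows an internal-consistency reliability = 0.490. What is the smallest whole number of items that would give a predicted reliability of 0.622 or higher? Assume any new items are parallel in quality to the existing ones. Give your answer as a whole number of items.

Spearman-Brown solved for the length factor n:
n = r*(1 − r) / [ r (1 − r*) ]
n = 0.622 × (1 − 0.490) / [ 0.490 × (1 − 0.622) ]
n = 0.317220 / 0.185220 ≈ 1.7127
Items needed = n × 5 = 1.7127 × 5 ≈ 8.56 → round up to 9

9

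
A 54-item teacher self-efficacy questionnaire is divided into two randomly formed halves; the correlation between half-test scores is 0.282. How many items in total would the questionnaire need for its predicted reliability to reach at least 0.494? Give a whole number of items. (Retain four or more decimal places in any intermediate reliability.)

68

Corrected full-test reliability: r_full = 2 × 0.282 / (1 + 0.282) ≈ 0.4399
n = r_tgt(1 − r_full) / [r_full(1 − r_tgt)] = 0.494 × 0.5601 / (0.4399 × 0.506) ≈ 1.2430
Required items = 1.2430 × 54 = 67.12, so 68 items.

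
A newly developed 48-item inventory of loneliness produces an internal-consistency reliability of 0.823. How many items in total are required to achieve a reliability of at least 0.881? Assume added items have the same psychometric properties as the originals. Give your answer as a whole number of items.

Invert Spearman-Brown to solve for n:
n = r_target (1 − r_old) / [ r_old (1 − r_target) ]
n = 0.881(1 − 0.823) / [0.823(1 − 0.881)]
n = 0.155937 / 0.097937 ≈ 1.5922
So the test needs 1.5922 × 48 ≈ 76.43 items; rounding up, 77.

77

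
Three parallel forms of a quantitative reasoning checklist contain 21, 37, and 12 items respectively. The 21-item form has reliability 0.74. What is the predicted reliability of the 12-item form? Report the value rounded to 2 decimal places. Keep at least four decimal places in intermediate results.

0.62

Only the ratio of lengths matters: n = 12/21 = 0.5714
r_{12} = n·r / (1 + (n − 1)·r) = 0.4228 / 0.6828 ≈ 0.6192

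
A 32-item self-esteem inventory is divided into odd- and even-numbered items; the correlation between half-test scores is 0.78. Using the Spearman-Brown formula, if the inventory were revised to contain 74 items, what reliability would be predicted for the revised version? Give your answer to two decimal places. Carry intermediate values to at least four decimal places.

Spearman-Brown correction (n = 2): r_full = 2·0.78/(1 + 0.78) = 0.8764
Then adjust to 74 items: n = 74/32 = 2.3125
r_new = n·r_full / (1 + (n − 1)·r_full) = 2.0267 / 2.1503 ≈ 0.9425

0.94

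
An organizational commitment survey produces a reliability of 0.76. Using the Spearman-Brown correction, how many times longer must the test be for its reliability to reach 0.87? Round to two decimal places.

n = [0.87 × 0.24] / [0.76 × 0.13]
n = 0.2088 / 0.0988 ≈ 2.1134

2.11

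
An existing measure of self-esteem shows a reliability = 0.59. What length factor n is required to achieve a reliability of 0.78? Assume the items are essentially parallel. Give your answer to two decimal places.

Spearman-Brown solved for the length factor n:
n = r*(1 − r) / [ r (1 − r*) ]
n = 0.78(1 − 0.59) / [0.59(1 − 0.78)]
n = 0.3198 / 0.1298 ≈ 2.4638

2.46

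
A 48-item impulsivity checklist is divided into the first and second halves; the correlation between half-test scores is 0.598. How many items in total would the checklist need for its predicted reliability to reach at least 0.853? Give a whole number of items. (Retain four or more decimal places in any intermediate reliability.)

Corrected full-test reliability: r_full = 2 × 0.598 / (1 + 0.598) ≈ 0.7484
Solve Spearman-Brown for n: n = 0.853(1 − 0.7484) / [0.7484(1 − 0.853)] = 1.9508
Items = 1.9508 × 48 ≈ 93.64 → 94

94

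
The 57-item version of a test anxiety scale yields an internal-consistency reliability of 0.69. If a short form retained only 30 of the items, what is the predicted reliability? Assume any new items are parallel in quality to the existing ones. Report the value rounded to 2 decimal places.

n = 30/57 = 0.5263
r_new = (0.5263 × 0.69) / (1 + (0.5263 − 1) × 0.69)
     = 0.3631 / 0.6731 = 0.5394

0.54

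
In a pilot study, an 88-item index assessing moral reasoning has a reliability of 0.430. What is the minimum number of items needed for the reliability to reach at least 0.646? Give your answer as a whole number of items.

213

n = 0.646 × (1 − 0.430) / [ 0.430 × (1 − 0.646) ]
  = 0.368220 / 0.152220 = 2.4190
Items needed = n × 88 = 2.4190 × 88 ≈ 212.87 → round up to 213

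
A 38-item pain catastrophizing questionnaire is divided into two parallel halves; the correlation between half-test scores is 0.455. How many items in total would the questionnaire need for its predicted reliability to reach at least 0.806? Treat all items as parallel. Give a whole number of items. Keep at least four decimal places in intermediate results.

Corrected full-test reliability: r_full = 2 × 0.455 / (1 + 0.455) ≈ 0.6254
n = r_tgt(1 − r_full) / [r_full(1 − r_tgt)] = 0.806 × 0.3746 / (0.6254 × 0.194) ≈ 2.4885
Required items = 2.4885 × 38 = 94.56, so 95 items.

95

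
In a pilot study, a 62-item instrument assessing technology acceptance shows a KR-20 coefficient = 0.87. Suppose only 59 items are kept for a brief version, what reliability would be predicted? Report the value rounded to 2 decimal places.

0.86

n = 59/62 = 0.9516
Apply the Spearman-Brown prophecy formula, r' = nr / [1 + (n − 1)r]:
r_new = (0.9516 × 0.87) / (1 + (0.9516 − 1) × 0.87)
     = 0.8279 / 0.9579 = 0.8643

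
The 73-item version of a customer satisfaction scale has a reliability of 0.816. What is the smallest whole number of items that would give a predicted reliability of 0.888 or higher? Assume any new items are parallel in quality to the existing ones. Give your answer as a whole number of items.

131

n = 0.888 × (1 − 0.816) / [ 0.816 × (1 − 0.888) ]
  = 0.163392 / 0.091392 = 1.7878
So the test needs 1.7878 × 73 ≈ 130.51 items; rounding up, 131.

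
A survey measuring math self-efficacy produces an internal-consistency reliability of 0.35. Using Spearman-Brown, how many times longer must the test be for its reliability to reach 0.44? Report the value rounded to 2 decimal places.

1.46

n = 0.44 × (1 − 0.35) / [ 0.35 × (1 − 0.44) ]
  = 0.2860 / 0.1960 = 1.4592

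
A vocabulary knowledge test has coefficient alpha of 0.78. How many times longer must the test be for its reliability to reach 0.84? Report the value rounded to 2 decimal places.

1.48

n = 0.84(1 − 0.78) / [0.78(1 − 0.84)]
  = 0.1848 / 0.1248 = 1.4808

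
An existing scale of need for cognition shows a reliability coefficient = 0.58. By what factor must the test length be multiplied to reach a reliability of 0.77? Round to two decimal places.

2.42

Invert Spearman-Brown to solve for n:
n = r*(1 − r) / [ r (1 − r*) ]
n = 0.77 × (1 − 0.58) / [ 0.58 × (1 − 0.77) ]
n = 0.3234 / 0.1334 ≈ 2.4243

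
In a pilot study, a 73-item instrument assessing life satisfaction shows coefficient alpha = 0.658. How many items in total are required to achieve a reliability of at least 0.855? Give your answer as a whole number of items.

n = 0.855 × (1 − 0.658) / [ 0.658 × (1 − 0.855) ]
n = 0.292410 / 0.095410 ≈ 3.0648
So the test needs 3.0648 × 73 ≈ 223.73 items; rounding up, 224.

224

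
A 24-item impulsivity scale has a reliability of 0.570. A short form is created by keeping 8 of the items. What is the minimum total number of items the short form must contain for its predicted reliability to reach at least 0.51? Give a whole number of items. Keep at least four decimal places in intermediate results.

19

Short-form reliability: n = 8/24 = 0.3333; r_8 = n·r/(1+(n−1)r) ≈ 0.3064
Length factor from the short form to reach 0.51: n' = 0.51(1 − 0.3064) / [0.3064(1 − 0.51)] ≈ 2.3561
Total items = 2.3561 × 8 = 18.85, rounded up to 19.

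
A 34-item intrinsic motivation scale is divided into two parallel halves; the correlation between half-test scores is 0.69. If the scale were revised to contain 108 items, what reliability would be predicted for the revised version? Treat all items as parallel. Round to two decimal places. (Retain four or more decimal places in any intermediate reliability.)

0.93

Spearman-Brown correction (n = 2): r_full = 2·0.69/(1 + 0.69) = 0.8166
Then adjust to 108 items: n = 108/34 = 3.1765
r_new = n·r_full / (1 + (n − 1)·r_full) = 2.5939 / 2.7773 ≈ 0.9340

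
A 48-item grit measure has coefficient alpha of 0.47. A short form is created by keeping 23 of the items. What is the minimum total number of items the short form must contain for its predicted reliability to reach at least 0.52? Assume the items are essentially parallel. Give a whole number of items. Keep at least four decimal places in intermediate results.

59

Short-form reliability: n = 23/48 = 0.4792; r_23 = n·r/(1+(n−1)r) ≈ 0.2982
Length factor from the short form to reach 0.52: n' = 0.52(1 − 0.2982) / [0.2982(1 − 0.52)] ≈ 2.5496
Items = 2.5496 × 23 ≈ 58.64 → 59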